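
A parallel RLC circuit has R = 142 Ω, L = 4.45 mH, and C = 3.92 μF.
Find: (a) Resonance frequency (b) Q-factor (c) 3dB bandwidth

Step 1 — Resonance: ω₀ = 1/√(LC) = 1/√(0.00445·3.92e-06) = 7571 rad/s.
Step 2 — f₀ = ω₀/(2π) = 1205 Hz.
Step 3 — Parallel Q: Q = R/(ω₀L) = 142/(7571·0.00445) = 4.215.
Step 4 — Bandwidth: Δω = ω₀/Q = 1796 rad/s; BW = Δω/(2π) = 285.9 Hz.

(a) f₀ = 1205 Hz  (b) Q = 4.215  (c) BW = 285.9 Hz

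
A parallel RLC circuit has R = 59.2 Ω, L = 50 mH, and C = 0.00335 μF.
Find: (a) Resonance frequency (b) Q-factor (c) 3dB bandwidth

Step 1 — Resonance: ω₀ = 1/√(LC) = 1/√(0.05·3.35e-09) = 7.727e+04 rad/s.
Step 2 — f₀ = ω₀/(2π) = 1.23e+04 Hz.
Step 3 — Parallel Q: Q = R/(ω₀L) = 59.2/(7.727e+04·0.05) = 0.01532.
Step 4 — Bandwidth: Δω = ω₀/Q = 5.042e+06 rad/s; BW = Δω/(2π) = 8.025e+05 Hz.

(a) f₀ = 1.23e+04 Hz  (b) Q = 0.01532  (c) BW = 8.025e+05 Hz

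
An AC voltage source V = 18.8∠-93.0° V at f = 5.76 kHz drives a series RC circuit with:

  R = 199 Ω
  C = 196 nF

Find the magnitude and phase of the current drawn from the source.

Step 1 — Angular frequency: ω = 2π·f = 2π·5760 = 3.619e+04 rad/s.
Step 2 — Component impedances:
  R: Z = R = 199 Ω
  C: Z = 1/(jωC) = -j/(ω·C) = 0 - j141 Ω
Step 3 — Series combination: Z_total = R + C = 199 - j141 Ω = 243.9∠-35.3° Ω.
Step 4 — Source phasor: V = 18.8∠-93.0° V = -0.9839 - j18.77 V.
Step 5 — Ohm's law: I = V / Z_total = (-0.9839 - j18.77) / (199 - j141) = 0.04121 - j0.06515 A.
Step 6 — Convert to polar: |I| = 0.07709 A, ∠I = -57.7°.

I = 0.07709∠-57.7° A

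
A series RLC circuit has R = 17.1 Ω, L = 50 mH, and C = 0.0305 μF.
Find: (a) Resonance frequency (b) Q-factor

Step 1 — Resonance condition Im(Z)=0 gives ω₀ = 1/√(LC).
Step 2 — ω₀ = 1/√(0.05·3.05e-08) = 2.561e+04 rad/s.
Step 3 — f₀ = ω₀/(2π) = 4076 Hz.
Step 4 — Series Q: Q = ω₀L/R = 2.561e+04·0.05/17.1 = 74.88.

(a) f₀ = 4076 Hz  (b) Q = 74.88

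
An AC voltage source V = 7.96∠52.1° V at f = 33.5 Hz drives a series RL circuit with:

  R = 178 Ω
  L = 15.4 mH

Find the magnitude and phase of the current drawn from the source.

Step 1 — Angular frequency: ω = 2π·f = 2π·33.5 = 210.5 rad/s.
Step 2 — Component impedances:
  R: Z = R = 178 Ω
  L: Z = jωL = j·210.5·0.0154 = 0 + j3.241 Ω
Step 3 — Series combination: Z_total = R + L = 178 + j3.241 Ω = 178∠1.0° Ω.
Step 4 — Source phasor: V = 7.96∠52.1° V = 4.89 + j6.281 V.
Step 5 — Ohm's law: I = V / Z_total = (4.89 + j6.281) / (178 + j3.241) = 0.0281 + j0.03478 A.
Step 6 — Convert to polar: |I| = 0.04471 A, ∠I = 51.1°.

I = 0.04471∠51.1° A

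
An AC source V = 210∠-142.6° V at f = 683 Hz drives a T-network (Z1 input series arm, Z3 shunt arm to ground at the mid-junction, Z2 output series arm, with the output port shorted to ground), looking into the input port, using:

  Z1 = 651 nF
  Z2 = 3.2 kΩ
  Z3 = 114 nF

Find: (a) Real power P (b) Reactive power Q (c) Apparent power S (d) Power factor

Step 1 — Angular frequency: ω = 2π·f = 2π·683 = 4291 rad/s.
Step 2 — Component impedances:
  Z1: Z = 1/(jωC) = -j/(ω·C) = 0 - j357.9 Ω
  Z2: Z = R = 3200 Ω
  Z3: Z = 1/(jωC) = -j/(ω·C) = 0 - j2044 Ω
Step 3 — With the output port shorted to ground, the output series arm Z2 runs from the junction to ground; the shunt arm Z3 also runs from the junction to ground. They appear in parallel: Z3 || Z2 = 927.3 - j1452 Ω.
Step 4 — Series with input arm Z1: Z_in = Z1 + (Z3 || Z2) = 927.3 - j1810 Ω = 2033∠-62.9° Ω.
Step 5 — Source phasor: V = 210∠-142.6° V = -166.8 - j127.5 V.
Step 6 — Current: I = V / Z = 0.01841 - j0.1016 A = 0.1033∠-79.7° A.
Step 7 — Complex power: S = V·I* = 9.89 - j19.3 VA.
Step 8 — Real power: P = Re(S) = 9.89 W.
Step 9 — Reactive power: Q = Im(S) = -19.3 VAR.
Step 10 — Apparent power: |S| = 21.69 VA.
Step 11 — Power factor: PF = P/|S| = 0.456 (leading).

(a) P = 9.89 W  (b) Q = -19.3 VAR  (c) S = 21.69 VA  (d) PF = 0.456 (leading)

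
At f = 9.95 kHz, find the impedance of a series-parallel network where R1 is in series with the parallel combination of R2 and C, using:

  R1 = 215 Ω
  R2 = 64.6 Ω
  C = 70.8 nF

Step 1 — Angular frequency: ω = 2π·f = 2π·9950 = 6.252e+04 rad/s.
Step 2 — Component impedances:
  R1: Z = R = 215 Ω
  R2: Z = R = 64.6 Ω
  C: Z = 1/(jωC) = -j/(ω·C) = 0 - j225.9 Ω
Step 3 — Parallel branch: R2 || C = 1/(1/R2 + 1/C) = 59.72 - j17.08 Ω.
Step 4 — Series with R1: Z_total = R1 + (R2 || C) = 274.7 - j17.08 Ω = 275.2∠-3.6° Ω.

Z = 274.7 - j17.08 Ω = 275.2∠-3.6° Ω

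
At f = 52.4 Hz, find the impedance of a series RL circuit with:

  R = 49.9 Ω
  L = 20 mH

Step 1 — Angular frequency: ω = 2π·f = 2π·52.4 = 329.2 rad/s.
Step 2 — Component impedances:
  R: Z = R = 49.9 Ω
  L: Z = jωL = j·329.2·0.02 = 0 + j6.585 Ω
Step 3 — Series combination: Z_total = R + L = 49.9 + j6.585 Ω = 50.33∠7.5° Ω.

Z = 49.9 + j6.585 Ω = 50.33∠7.5° Ω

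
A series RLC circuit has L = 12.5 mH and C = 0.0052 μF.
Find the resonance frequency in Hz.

Step 1 — Resonance condition Im(Z)=0 gives ω₀ = 1/√(LC).
Step 2 — ω₀ = 1/√(0.0125·5.2e-09) = 1.24e+05 rad/s.
Step 3 — f₀ = ω₀/(2π) = 1.974e+04 Hz.

f₀ = 1.974e+04 Hz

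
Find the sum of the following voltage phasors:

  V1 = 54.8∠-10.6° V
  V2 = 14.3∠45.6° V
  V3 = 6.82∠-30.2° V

Step 1 — Convert each phasor to rectangular form:
  V1 = 54.8·(cos(-10.6°) + j·sin(-10.6°)) = 53.86 - j10.08 V
  V2 = 14.3·(cos(45.6°) + j·sin(45.6°)) = 10.01 + j10.22 V
  V3 = 6.82·(cos(-30.2°) + j·sin(-30.2°)) = 5.894 - j3.431 V
Step 2 — Sum components: V_total = 69.76 - j3.294 V.
Step 3 — Convert to polar: |V_total| = 69.84 V, ∠V_total = -2.7°.

V_total = 69.84∠-2.7° V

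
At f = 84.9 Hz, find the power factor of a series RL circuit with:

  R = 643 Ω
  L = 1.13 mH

Step 1 — Angular frequency: ω = 2π·f = 2π·84.9 = 533.4 rad/s.
Step 2 — Component impedances:
  R: Z = R = 643 Ω
  L: Z = jωL = j·533.4·0.00113 = 0 + j0.6028 Ω
Step 3 — Series combination: Z_total = R + L = 643 + j0.6028 Ω = 643∠0.1° Ω.
Step 4 — Power factor: PF = cos(φ) = Re(Z)/|Z| = 643/643 = 1.
Step 5 — Type: Im(Z) = 0.6028 ⇒ lagging (phase φ = 0.1°).

PF = 1 (lagging, φ = 0.1°)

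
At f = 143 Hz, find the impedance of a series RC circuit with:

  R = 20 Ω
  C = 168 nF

Step 1 — Angular frequency: ω = 2π·f = 2π·143 = 898.5 rad/s.
Step 2 — Component impedances:
  R: Z = R = 20 Ω
  C: Z = 1/(jωC) = -j/(ω·C) = 0 - j6625 Ω
Step 3 — Series combination: Z_total = R + C = 20 - j6625 Ω = 6625∠-89.8° Ω.

Z = 20 - j6625 Ω = 6625∠-89.8° Ω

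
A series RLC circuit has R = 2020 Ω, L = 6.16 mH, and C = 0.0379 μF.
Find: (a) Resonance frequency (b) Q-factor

Step 1 — Resonance condition Im(Z)=0 gives ω₀ = 1/√(LC).
Step 2 — ω₀ = 1/√(0.00616·3.79e-08) = 6.545e+04 rad/s.
Step 3 — f₀ = ω₀/(2π) = 1.042e+04 Hz.
Step 4 — Series Q: Q = ω₀L/R = 6.545e+04·0.00616/2020 = 0.1996.

(a) f₀ = 1.042e+04 Hz  (b) Q = 0.1996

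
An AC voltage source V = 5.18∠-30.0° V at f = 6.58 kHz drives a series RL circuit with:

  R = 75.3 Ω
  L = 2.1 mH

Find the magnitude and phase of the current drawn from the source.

Step 1 — Angular frequency: ω = 2π·f = 2π·6580 = 4.134e+04 rad/s.
Step 2 — Component impedances:
  R: Z = R = 75.3 Ω
  L: Z = jωL = j·4.134e+04·0.0021 = 0 + j86.82 Ω
Step 3 — Series combination: Z_total = R + L = 75.3 + j86.82 Ω = 114.9∠49.1° Ω.
Step 4 — Source phasor: V = 5.18∠-30.0° V = 4.486 - j2.59 V.
Step 5 — Ohm's law: I = V / Z_total = (4.486 - j2.59) / (75.3 + j86.82) = 0.00855 - j0.04425 A.
Step 6 — Convert to polar: |I| = 0.04507 A, ∠I = -79.1°.

I = 0.04507∠-79.1° A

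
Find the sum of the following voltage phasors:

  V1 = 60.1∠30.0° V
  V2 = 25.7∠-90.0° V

Step 1 — Convert each phasor to rectangular form:
  V1 = 60.1·(cos(30.0°) + j·sin(30.0°)) = 52.05 + j30.05 V
  V2 = 25.7·(cos(-90.0°) + j·sin(-90.0°)) = 0 - j25.7 V
Step 2 — Sum components: V_total = 52.05 + j4.35 V.
Step 3 — Convert to polar: |V_total| = 52.23 V, ∠V_total = 4.8°.

V_total = 52.23∠4.8° V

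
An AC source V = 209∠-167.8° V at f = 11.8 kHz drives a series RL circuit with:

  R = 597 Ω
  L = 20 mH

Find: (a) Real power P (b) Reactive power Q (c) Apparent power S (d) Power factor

Step 1 — Angular frequency: ω = 2π·f = 2π·1.18e+04 = 7.414e+04 rad/s.
Step 2 — Component impedances:
  R: Z = R = 597 Ω
  L: Z = jωL = j·7.414e+04·0.02 = 0 + j1483 Ω
Step 3 — Series combination: Z_total = R + L = 597 + j1483 Ω = 1598∠68.1° Ω.
Step 4 — Source phasor: V = 209∠-167.8° V = -204.3 - j44.17 V.
Step 5 — Current: I = V / Z = -0.07336 + j0.1082 A = 0.1307∠124.1° A.
Step 6 — Complex power: S = V·I* = 10.21 + j25.35 VA.
Step 7 — Real power: P = Re(S) = 10.21 W.
Step 8 — Reactive power: Q = Im(S) = 25.35 VAR.
Step 9 — Apparent power: |S| = 27.33 VA.
Step 10 — Power factor: PF = P/|S| = 0.3735 (lagging).

(a) P = 10.21 W  (b) Q = 25.35 VAR  (c) S = 27.33 VA  (d) PF = 0.3735 (lagging)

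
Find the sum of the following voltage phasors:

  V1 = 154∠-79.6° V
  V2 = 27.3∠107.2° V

Step 1 — Convert each phasor to rectangular form:
  V1 = 154·(cos(-79.6°) + j·sin(-79.6°)) = 27.8 - j151.5 V
  V2 = 27.3·(cos(107.2°) + j·sin(107.2°)) = -8.073 + j26.08 V
Step 2 — Sum components: V_total = 19.73 - j125.4 V.
Step 3 — Convert to polar: |V_total| = 126.9 V, ∠V_total = -81.1°.

V_total = 126.9∠-81.1° V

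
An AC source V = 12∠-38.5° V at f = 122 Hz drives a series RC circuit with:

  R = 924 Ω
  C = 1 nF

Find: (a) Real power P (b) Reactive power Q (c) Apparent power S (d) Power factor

Step 1 — Angular frequency: ω = 2π·f = 2π·122 = 766.5 rad/s.
Step 2 — Component impedances:
  R: Z = R = 924 Ω
  C: Z = 1/(jωC) = -j/(ω·C) = 0 - j1.305e+06 Ω
Step 3 — Series combination: Z_total = R + C = 924 - j1.305e+06 Ω = 1.305e+06∠-90.0° Ω.
Step 4 — Source phasor: V = 12∠-38.5° V = 9.391 - j7.47 V.
Step 5 — Current: I = V / Z = 5.731e-06 + j7.195e-06 A = 9.199e-06∠51.5° A.
Step 6 — Complex power: S = V·I* = 7.818e-08 - j0.0001104 VA.
Step 7 — Real power: P = Re(S) = 7.818e-08 W.
Step 8 — Reactive power: Q = Im(S) = -0.0001104 VAR.
Step 9 — Apparent power: |S| = 0.0001104 VA.
Step 10 — Power factor: PF = P/|S| = 0.0007083 (leading).

(a) P = 7.818e-08 W  (b) Q = -0.0001104 VAR  (c) S = 0.0001104 VA  (d) PF = 0.0007083 (leading)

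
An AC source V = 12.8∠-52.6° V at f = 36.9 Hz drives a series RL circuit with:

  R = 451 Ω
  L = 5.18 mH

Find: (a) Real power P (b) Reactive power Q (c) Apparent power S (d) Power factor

Step 1 — Angular frequency: ω = 2π·f = 2π·36.9 = 231.8 rad/s.
Step 2 — Component impedances:
  R: Z = R = 451 Ω
  L: Z = jωL = j·231.8·0.00518 = 0 + j1.201 Ω
Step 3 — Series combination: Z_total = R + L = 451 + j1.201 Ω = 451∠0.2° Ω.
Step 4 — Source phasor: V = 12.8∠-52.6° V = 7.774 - j10.17 V.
Step 5 — Current: I = V / Z = 0.01718 - j0.02259 A = 0.02838∠-52.8° A.
Step 6 — Complex power: S = V·I* = 0.3633 + j0.0009674 VA.
Step 7 — Real power: P = Re(S) = 0.3633 W.
Step 8 — Reactive power: Q = Im(S) = 0.0009674 VAR.
Step 9 — Apparent power: |S| = 0.3633 VA.
Step 10 — Power factor: PF = P/|S| = 1 (lagging).

(a) P = 0.3633 W  (b) Q = 0.0009674 VAR  (c) S = 0.3633 VA  (d) PF = 1 (lagging)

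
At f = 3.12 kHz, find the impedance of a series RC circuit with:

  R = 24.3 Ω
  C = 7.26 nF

Step 1 — Angular frequency: ω = 2π·f = 2π·3120 = 1.96e+04 rad/s.
Step 2 — Component impedances:
  R: Z = R = 24.3 Ω
  C: Z = 1/(jωC) = -j/(ω·C) = 0 - j7026 Ω
Step 3 — Series combination: Z_total = R + C = 24.3 - j7026 Ω = 7026∠-89.8° Ω.

Z = 24.3 - j7026 Ω = 7026∠-89.8° Ω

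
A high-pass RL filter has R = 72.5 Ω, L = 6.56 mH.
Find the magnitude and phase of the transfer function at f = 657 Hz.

Step 1 — Angular frequency: ω = 2π·657 = 4128 rad/s.
Step 2 — Transfer function: H(jω) = jωL/(R + jωL).
Step 3 — Numerator jωL = j·27.08; denominator R + jωL = 72.5 + j27.08.
Step 4 — H = 0.1224 + j0.3278.
Step 5 — Magnitude: |H| = 0.3499 (-9.1 dB); phase: φ = 69.5°.

|H| = 0.3499 (-9.1 dB), φ = 69.5°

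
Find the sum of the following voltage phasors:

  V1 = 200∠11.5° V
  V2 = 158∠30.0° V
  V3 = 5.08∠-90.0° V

Step 1 — Convert each phasor to rectangular form:
  V1 = 200·(cos(11.5°) + j·sin(11.5°)) = 196 + j39.87 V
  V2 = 158·(cos(30.0°) + j·sin(30.0°)) = 136.8 + j79 V
  V3 = 5.08·(cos(-90.0°) + j·sin(-90.0°)) = 0 - j5.08 V
Step 2 — Sum components: V_total = 332.8 + j113.8 V.
Step 3 — Convert to polar: |V_total| = 351.7 V, ∠V_total = 18.9°.

V_total = 351.7∠18.9° V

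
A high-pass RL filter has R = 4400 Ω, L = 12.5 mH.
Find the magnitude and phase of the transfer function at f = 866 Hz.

Step 1 — Angular frequency: ω = 2π·866 = 5441 rad/s.
Step 2 — Transfer function: H(jω) = jωL/(R + jωL).
Step 3 — Numerator jωL = j·68.02; denominator R + jωL = 4400 + j68.02.
Step 4 — H = 0.0002389 + j0.01545.
Step 5 — Magnitude: |H| = 0.01546 (-36.2 dB); phase: φ = 89.1°.

|H| = 0.01546 (-36.2 dB), φ = 89.1°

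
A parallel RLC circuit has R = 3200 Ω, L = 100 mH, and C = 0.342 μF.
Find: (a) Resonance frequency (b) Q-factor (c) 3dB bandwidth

Step 1 — Resonance: ω₀ = 1/√(LC) = 1/√(0.1·3.42e-07) = 5407 rad/s.
Step 2 — f₀ = ω₀/(2π) = 860.6 Hz.
Step 3 — Parallel Q: Q = R/(ω₀L) = 3200/(5407·0.1) = 5.918.
Step 4 — Bandwidth: Δω = ω₀/Q = 913.7 rad/s; BW = Δω/(2π) = 145.4 Hz.

(a) f₀ = 860.6 Hz  (b) Q = 5.918  (c) BW = 145.4 Hz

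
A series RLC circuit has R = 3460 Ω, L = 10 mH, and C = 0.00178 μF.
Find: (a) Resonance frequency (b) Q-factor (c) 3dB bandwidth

Step 1 — Resonance: ω₀ = 1/√(LC) = 1/√(0.01·1.78e-09) = 2.37e+05 rad/s.
Step 2 — f₀ = ω₀/(2π) = 3.772e+04 Hz.
Step 3 — Series Q: Q = ω₀L/R = 2.37e+05·0.01/3460 = 0.685.
Step 4 — Bandwidth: Δω = ω₀/Q = 3.46e+05 rad/s; BW = Δω/(2π) = 5.507e+04 Hz.

(a) f₀ = 3.772e+04 Hz  (b) Q = 0.685  (c) BW = 5.507e+04 Hz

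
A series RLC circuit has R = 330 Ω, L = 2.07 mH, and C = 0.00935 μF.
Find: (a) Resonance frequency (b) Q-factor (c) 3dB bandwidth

Step 1 — Resonance: ω₀ = 1/√(LC) = 1/√(0.00207·9.35e-09) = 2.273e+05 rad/s.
Step 2 — f₀ = ω₀/(2π) = 3.618e+04 Hz.
Step 3 — Series Q: Q = ω₀L/R = 2.273e+05·0.00207/330 = 1.426.
Step 4 — Bandwidth: Δω = ω₀/Q = 1.594e+05 rad/s; BW = Δω/(2π) = 2.537e+04 Hz.

(a) f₀ = 3.618e+04 Hz  (b) Q = 1.426  (c) BW = 2.537e+04 Hz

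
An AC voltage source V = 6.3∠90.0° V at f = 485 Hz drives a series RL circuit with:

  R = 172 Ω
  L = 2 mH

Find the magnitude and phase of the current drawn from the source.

Step 1 — Angular frequency: ω = 2π·f = 2π·485 = 3047 rad/s.
Step 2 — Component impedances:
  R: Z = R = 172 Ω
  L: Z = jωL = j·3047·0.002 = 0 + j6.095 Ω
Step 3 — Series combination: Z_total = R + L = 172 + j6.095 Ω = 172.1∠2.0° Ω.
Step 4 — Source phasor: V = 6.3∠90.0° V = 0 + j6.3 V.
Step 5 — Ohm's law: I = V / Z_total = (0 + j6.3) / (172 + j6.095) = 0.001296 + j0.03658 A.
Step 6 — Convert to polar: |I| = 0.0366 A, ∠I = 88.0°.

I = 0.0366∠88.0° A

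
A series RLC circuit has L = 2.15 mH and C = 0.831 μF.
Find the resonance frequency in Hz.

Step 1 — Resonance condition Im(Z)=0 gives ω₀ = 1/√(LC).
Step 2 — ω₀ = 1/√(0.00215·8.31e-07) = 2.366e+04 rad/s.
Step 3 — f₀ = ω₀/(2π) = 3765 Hz.

f₀ = 3765 Hz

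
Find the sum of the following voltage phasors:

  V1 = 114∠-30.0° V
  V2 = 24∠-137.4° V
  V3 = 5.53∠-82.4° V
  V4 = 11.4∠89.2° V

Step 1 — Convert each phasor to rectangular form:
  V1 = 114·(cos(-30.0°) + j·sin(-30.0°)) = 98.73 - j57 V
  V2 = 24·(cos(-137.4°) + j·sin(-137.4°)) = -17.67 - j16.25 V
  V3 = 5.53·(cos(-82.4°) + j·sin(-82.4°)) = 0.7314 - j5.481 V
  V4 = 11.4·(cos(89.2°) + j·sin(89.2°)) = 0.1592 + j11.4 V
Step 2 — Sum components: V_total = 81.95 - j67.33 V.
Step 3 — Convert to polar: |V_total| = 106.1 V, ∠V_total = -39.4°.

V_total = 106.1∠-39.4° V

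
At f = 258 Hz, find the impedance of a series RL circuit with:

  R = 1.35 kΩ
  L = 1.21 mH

Step 1 — Angular frequency: ω = 2π·f = 2π·258 = 1621 rad/s.
Step 2 — Component impedances:
  R: Z = R = 1350 Ω
  L: Z = jωL = j·1621·0.00121 = 0 + j1.961 Ω
Step 3 — Series combination: Z_total = R + L = 1350 + j1.961 Ω = 1350∠0.1° Ω.

Z = 1350 + j1.961 Ω = 1350∠0.1° Ω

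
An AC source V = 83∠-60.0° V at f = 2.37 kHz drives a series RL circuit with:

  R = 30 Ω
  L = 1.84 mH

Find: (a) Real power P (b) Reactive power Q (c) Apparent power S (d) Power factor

Step 1 — Angular frequency: ω = 2π·f = 2π·2370 = 1.489e+04 rad/s.
Step 2 — Component impedances:
  R: Z = R = 30 Ω
  L: Z = jωL = j·1.489e+04·0.00184 = 0 + j27.4 Ω
Step 3 — Series combination: Z_total = R + L = 30 + j27.4 Ω = 40.63∠42.4° Ω.
Step 4 — Source phasor: V = 83∠-60.0° V = 41.5 - j71.88 V.
Step 5 — Current: I = V / Z = -0.4389 - j1.995 A = 2.043∠-102.4° A.
Step 6 — Complex power: S = V·I* = 125.2 + j114.3 VA.
Step 7 — Real power: P = Re(S) = 125.2 W.
Step 8 — Reactive power: Q = Im(S) = 114.3 VAR.
Step 9 — Apparent power: |S| = 169.6 VA.
Step 10 — Power factor: PF = P/|S| = 0.7384 (lagging).

(a) P = 125.2 W  (b) Q = 114.3 VAR  (c) S = 169.6 VA  (d) PF = 0.7384 (lagging)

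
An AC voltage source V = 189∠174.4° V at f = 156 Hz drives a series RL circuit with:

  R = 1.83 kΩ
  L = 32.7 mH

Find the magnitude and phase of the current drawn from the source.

Step 1 — Angular frequency: ω = 2π·f = 2π·156 = 980.2 rad/s.
Step 2 — Component impedances:
  R: Z = R = 1830 Ω
  L: Z = jωL = j·980.2·0.0327 = 0 + j32.05 Ω
Step 3 — Series combination: Z_total = R + L = 1830 + j32.05 Ω = 1830∠1.0° Ω.
Step 4 — Source phasor: V = 189∠174.4° V = -188.1 + j18.44 V.
Step 5 — Ohm's law: I = V / Z_total = (-188.1 + j18.44) / (1830 + j32.05) = -0.1026 + j0.01187 A.
Step 6 — Convert to polar: |I| = 0.1033 A, ∠I = 173.4°.

I = 0.1033∠173.4° A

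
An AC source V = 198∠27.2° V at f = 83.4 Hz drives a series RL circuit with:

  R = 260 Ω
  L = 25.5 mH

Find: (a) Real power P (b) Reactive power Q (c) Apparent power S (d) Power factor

Step 1 — Angular frequency: ω = 2π·f = 2π·83.4 = 524 rad/s.
Step 2 — Component impedances:
  R: Z = R = 260 Ω
  L: Z = jωL = j·524·0.0255 = 0 + j13.36 Ω
Step 3 — Series combination: Z_total = R + L = 260 + j13.36 Ω = 260.3∠2.9° Ω.
Step 4 — Source phasor: V = 198∠27.2° V = 176.1 + j90.51 V.
Step 5 — Current: I = V / Z = 0.6934 + j0.3125 A = 0.7605∠24.3° A.
Step 6 — Complex power: S = V·I* = 150.4 + j7.729 VA.
Step 7 — Real power: P = Re(S) = 150.4 W.
Step 8 — Reactive power: Q = Im(S) = 7.729 VAR.
Step 9 — Apparent power: |S| = 150.6 VA.
Step 10 — Power factor: PF = P/|S| = 0.9987 (lagging).

(a) P = 150.4 W  (b) Q = 7.729 VAR  (c) S = 150.6 VA  (d) PF = 0.9987 (lagging)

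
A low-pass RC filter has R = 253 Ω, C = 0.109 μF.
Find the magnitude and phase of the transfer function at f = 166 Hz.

Step 1 — Angular frequency: ω = 2π·166 = 1043 rad/s.
Step 2 — Transfer function: H(jω) = 1/(1 + jωRC).
Step 3 — Denominator: 1 + jωRC = 1 + j·1043·253·1.09e-07 = 1 + j0.02876.
Step 4 — H = 0.9992 - j0.02874.
Step 5 — Magnitude: |H| = 0.9996 (-0.0 dB); phase: φ = -1.6°.

|H| = 0.9996 (-0.0 dB), φ = -1.6°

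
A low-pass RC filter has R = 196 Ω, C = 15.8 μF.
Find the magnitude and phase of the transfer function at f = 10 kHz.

Step 1 — Angular frequency: ω = 2π·1e+04 = 6.283e+04 rad/s.
Step 2 — Transfer function: H(jω) = 1/(1 + jωRC).
Step 3 — Denominator: 1 + jωRC = 1 + j·6.283e+04·196·1.58e-05 = 1 + j194.6.
Step 4 — H = 2.641e-05 - j0.005139.
Step 5 — Magnitude: |H| = 0.005139 (-45.8 dB); phase: φ = -89.7°.

|H| = 0.005139 (-45.8 dB), φ = -89.7°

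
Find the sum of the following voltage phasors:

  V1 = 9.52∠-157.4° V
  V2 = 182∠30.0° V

Step 1 — Convert each phasor to rectangular form:
  V1 = 9.52·(cos(-157.4°) + j·sin(-157.4°)) = -8.789 - j3.658 V
  V2 = 182·(cos(30.0°) + j·sin(30.0°)) = 157.6 + j91 V
Step 2 — Sum components: V_total = 148.8 + j87.34 V.
Step 3 — Convert to polar: |V_total| = 172.6 V, ∠V_total = 30.4°.

V_total = 172.6∠30.4° V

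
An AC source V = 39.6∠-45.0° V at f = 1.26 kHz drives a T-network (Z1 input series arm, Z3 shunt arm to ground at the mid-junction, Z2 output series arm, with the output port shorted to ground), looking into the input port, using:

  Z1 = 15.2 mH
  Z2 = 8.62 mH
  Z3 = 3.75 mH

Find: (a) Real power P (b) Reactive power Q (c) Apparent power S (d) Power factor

Step 1 — Angular frequency: ω = 2π·f = 2π·1260 = 7917 rad/s.
Step 2 — Component impedances:
  Z1: Z = jωL = j·7917·0.0152 = 0 + j120.3 Ω
  Z2: Z = jωL = j·7917·0.00862 = 0 + j68.24 Ω
  Z3: Z = jωL = j·7917·0.00375 = 0 + j29.69 Ω
Step 3 — With the output port shorted to ground, the output series arm Z2 runs from the junction to ground; the shunt arm Z3 also runs from the junction to ground. They appear in parallel: Z3 || Z2 = 0 + j20.69 Ω.
Step 4 — Series with input arm Z1: Z_in = Z1 + (Z3 || Z2) = 0 + j141 Ω = 141∠90.0° Ω.
Step 5 — Source phasor: V = 39.6∠-45.0° V = 28 - j28 V.
Step 6 — Current: I = V / Z = -0.1986 - j0.1986 A = 0.2808∠-135.0° A.
Step 7 — Complex power: S = V·I* = 0 + j11.12 VA.
Step 8 — Real power: P = Re(S) = 0 W.
Step 9 — Reactive power: Q = Im(S) = 11.12 VAR.
Step 10 — Apparent power: |S| = 11.12 VA.
Step 11 — Power factor: PF = P/|S| = 0 (lagging).

(a) P = 0 W  (b) Q = 11.12 VAR  (c) S = 11.12 VA  (d) PF = 0 (lagging)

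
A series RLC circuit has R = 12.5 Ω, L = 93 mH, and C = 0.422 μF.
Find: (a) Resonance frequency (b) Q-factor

Step 1 — Resonance condition Im(Z)=0 gives ω₀ = 1/√(LC).
Step 2 — ω₀ = 1/√(0.093·4.22e-07) = 5048 rad/s.
Step 3 — f₀ = ω₀/(2π) = 803.4 Hz.
Step 4 — Series Q: Q = ω₀L/R = 5048·0.093/12.5 = 37.56.

(a) f₀ = 803.4 Hz  (b) Q = 37.56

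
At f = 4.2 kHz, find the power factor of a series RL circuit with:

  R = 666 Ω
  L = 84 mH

Step 1 — Angular frequency: ω = 2π·f = 2π·4200 = 2.639e+04 rad/s.
Step 2 — Component impedances:
  R: Z = R = 666 Ω
  L: Z = jωL = j·2.639e+04·0.084 = 0 + j2217 Ω
Step 3 — Series combination: Z_total = R + L = 666 + j2217 Ω = 2315∠73.3° Ω.
Step 4 — Power factor: PF = cos(φ) = Re(Z)/|Z| = 666/2315 = 0.2877.
Step 5 — Type: Im(Z) = 2217 ⇒ lagging (phase φ = 73.3°).

PF = 0.2877 (lagging, φ = 73.3°)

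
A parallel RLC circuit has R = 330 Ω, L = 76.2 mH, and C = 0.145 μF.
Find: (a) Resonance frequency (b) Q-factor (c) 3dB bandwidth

Step 1 — Resonance: ω₀ = 1/√(LC) = 1/√(0.0762·1.45e-07) = 9513 rad/s.
Step 2 — f₀ = ω₀/(2π) = 1514 Hz.
Step 3 — Parallel Q: Q = R/(ω₀L) = 330/(9513·0.0762) = 0.4552.
Step 4 — Bandwidth: Δω = ω₀/Q = 2.09e+04 rad/s; BW = Δω/(2π) = 3326 Hz.

(a) f₀ = 1514 Hz  (b) Q = 0.4552  (c) BW = 3326 Hz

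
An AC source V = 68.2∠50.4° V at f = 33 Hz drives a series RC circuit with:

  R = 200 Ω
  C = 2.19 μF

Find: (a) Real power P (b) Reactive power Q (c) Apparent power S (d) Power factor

Step 1 — Angular frequency: ω = 2π·f = 2π·33 = 207.3 rad/s.
Step 2 — Component impedances:
  R: Z = R = 200 Ω
  C: Z = 1/(jωC) = -j/(ω·C) = 0 - j2202 Ω
Step 3 — Series combination: Z_total = R + C = 200 - j2202 Ω = 2211∠-84.8° Ω.
Step 4 — Source phasor: V = 68.2∠50.4° V = 43.47 + j52.55 V.
Step 5 — Current: I = V / Z = -0.02189 + j0.02173 A = 0.03084∠135.2° A.
Step 6 — Complex power: S = V·I* = 0.1902 - j2.095 VA.
Step 7 — Real power: P = Re(S) = 0.1902 W.
Step 8 — Reactive power: Q = Im(S) = -2.095 VAR.
Step 9 — Apparent power: |S| = 2.103 VA.
Step 10 — Power factor: PF = P/|S| = 0.09044 (leading).

(a) P = 0.1902 W  (b) Q = -2.095 VAR  (c) S = 2.103 VA  (d) PF = 0.09044 (leading)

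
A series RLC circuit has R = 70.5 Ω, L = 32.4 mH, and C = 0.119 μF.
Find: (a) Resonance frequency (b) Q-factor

Step 1 — Resonance condition Im(Z)=0 gives ω₀ = 1/√(LC).
Step 2 — ω₀ = 1/√(0.0324·1.19e-07) = 1.61e+04 rad/s.
Step 3 — f₀ = ω₀/(2π) = 2563 Hz.
Step 4 — Series Q: Q = ω₀L/R = 1.61e+04·0.0324/70.5 = 7.401.

(a) f₀ = 2563 Hz  (b) Q = 7.401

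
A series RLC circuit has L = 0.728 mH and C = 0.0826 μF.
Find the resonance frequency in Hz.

Step 1 — Resonance condition Im(Z)=0 gives ω₀ = 1/√(LC).
Step 2 — ω₀ = 1/√(0.000728·8.26e-08) = 1.29e+05 rad/s.
Step 3 — f₀ = ω₀/(2π) = 2.052e+04 Hz.

f₀ = 2.052e+04 Hz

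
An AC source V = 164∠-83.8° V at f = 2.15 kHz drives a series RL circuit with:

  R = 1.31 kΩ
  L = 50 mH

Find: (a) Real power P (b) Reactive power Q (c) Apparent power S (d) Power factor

Step 1 — Angular frequency: ω = 2π·f = 2π·2150 = 1.351e+04 rad/s.
Step 2 — Component impedances:
  R: Z = R = 1310 Ω
  L: Z = jωL = j·1.351e+04·0.05 = 0 + j675.4 Ω
Step 3 — Series combination: Z_total = R + L = 1310 + j675.4 Ω = 1474∠27.3° Ω.
Step 4 — Source phasor: V = 164∠-83.8° V = 17.71 - j163 V.
Step 5 — Current: I = V / Z = -0.04001 - j0.1038 A = 0.1113∠-111.1° A.
Step 6 — Complex power: S = V·I* = 16.22 + j8.363 VA.
Step 7 — Real power: P = Re(S) = 16.22 W.
Step 8 — Reactive power: Q = Im(S) = 8.363 VAR.
Step 9 — Apparent power: |S| = 18.25 VA.
Step 10 — Power factor: PF = P/|S| = 0.8888 (lagging).

(a) P = 16.22 W  (b) Q = 8.363 VAR  (c) S = 18.25 VA  (d) PF = 0.8888 (lagging)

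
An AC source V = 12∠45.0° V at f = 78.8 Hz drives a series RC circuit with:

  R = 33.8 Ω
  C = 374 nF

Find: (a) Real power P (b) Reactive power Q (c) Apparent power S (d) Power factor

Step 1 — Angular frequency: ω = 2π·f = 2π·78.8 = 495.1 rad/s.
Step 2 — Component impedances:
  R: Z = R = 33.8 Ω
  C: Z = 1/(jωC) = -j/(ω·C) = 0 - j5400 Ω
Step 3 — Series combination: Z_total = R + C = 33.8 - j5400 Ω = 5400∠-89.6° Ω.
Step 4 — Source phasor: V = 12∠45.0° V = 8.485 + j8.485 V.
Step 5 — Current: I = V / Z = -0.001561 + j0.001581 A = 0.002222∠134.6° A.
Step 6 — Complex power: S = V·I* = 0.0001669 - j0.02666 VA.
Step 7 — Real power: P = Re(S) = 0.0001669 W.
Step 8 — Reactive power: Q = Im(S) = -0.02666 VAR.
Step 9 — Apparent power: |S| = 0.02666 VA.
Step 10 — Power factor: PF = P/|S| = 0.006259 (leading).

(a) P = 0.0001669 W  (b) Q = -0.02666 VAR  (c) S = 0.02666 VA  (d) PF = 0.006259 (leading)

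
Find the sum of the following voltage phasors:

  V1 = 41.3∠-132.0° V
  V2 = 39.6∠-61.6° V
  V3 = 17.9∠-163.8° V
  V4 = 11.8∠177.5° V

Step 1 — Convert each phasor to rectangular form:
  V1 = 41.3·(cos(-132.0°) + j·sin(-132.0°)) = -27.64 - j30.69 V
  V2 = 39.6·(cos(-61.6°) + j·sin(-61.6°)) = 18.83 - j34.83 V
  V3 = 17.9·(cos(-163.8°) + j·sin(-163.8°)) = -17.19 - j4.994 V
  V4 = 11.8·(cos(177.5°) + j·sin(177.5°)) = -11.79 + j0.5147 V
Step 2 — Sum components: V_total = -37.78 - j70.01 V.
Step 3 — Convert to polar: |V_total| = 79.55 V, ∠V_total = -118.4°.

V_total = 79.55∠-118.4° V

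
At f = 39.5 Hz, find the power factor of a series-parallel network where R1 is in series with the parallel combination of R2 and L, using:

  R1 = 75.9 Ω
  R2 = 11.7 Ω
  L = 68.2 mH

Step 1 — Angular frequency: ω = 2π·f = 2π·39.5 = 248.2 rad/s.
Step 2 — Component impedances:
  R1: Z = R = 75.9 Ω
  R2: Z = R = 11.7 Ω
  L: Z = jωL = j·248.2·0.0682 = 0 + j16.93 Ω
Step 3 — Parallel branch: R2 || L = 1/(1/R2 + 1/L) = 7.917 + j5.473 Ω.
Step 4 — Series with R1: Z_total = R1 + (R2 || L) = 83.82 + j5.473 Ω = 84∠3.7° Ω.
Step 5 — Power factor: PF = cos(φ) = Re(Z)/|Z| = 83.82/84 = 0.9979.
Step 6 — Type: Im(Z) = 5.473 ⇒ lagging (phase φ = 3.7°).

PF = 0.9979 (lagging, φ = 3.7°)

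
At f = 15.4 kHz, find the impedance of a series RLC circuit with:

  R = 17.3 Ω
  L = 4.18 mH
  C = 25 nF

Step 1 — Angular frequency: ω = 2π·f = 2π·1.54e+04 = 9.676e+04 rad/s.
Step 2 — Component impedances:
  R: Z = R = 17.3 Ω
  L: Z = jωL = j·9.676e+04·0.00418 = 0 + j404.5 Ω
  C: Z = 1/(jωC) = -j/(ω·C) = 0 - j413.4 Ω
Step 3 — Series combination: Z_total = R + L + C = 17.3 - j8.928 Ω = 19.47∠-27.3° Ω.

Z = 17.3 - j8.928 Ω = 19.47∠-27.3° Ω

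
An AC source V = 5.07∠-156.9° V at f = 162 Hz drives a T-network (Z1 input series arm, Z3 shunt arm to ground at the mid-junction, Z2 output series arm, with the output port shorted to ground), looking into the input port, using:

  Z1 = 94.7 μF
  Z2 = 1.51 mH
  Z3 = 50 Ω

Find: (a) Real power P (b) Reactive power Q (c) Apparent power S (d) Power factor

Step 1 — Angular frequency: ω = 2π·f = 2π·162 = 1018 rad/s.
Step 2 — Component impedances:
  Z1: Z = 1/(jωC) = -j/(ω·C) = 0 - j10.37 Ω
  Z2: Z = jωL = j·1018·0.00151 = 0 + j1.537 Ω
  Z3: Z = R = 50 Ω
Step 3 — With the output port shorted to ground, the output series arm Z2 runs from the junction to ground; the shunt arm Z3 also runs from the junction to ground. They appear in parallel: Z3 || Z2 = 0.0472 + j1.536 Ω.
Step 4 — Series with input arm Z1: Z_in = Z1 + (Z3 || Z2) = 0.0472 - j8.839 Ω = 8.839∠-89.7° Ω.
Step 5 — Source phasor: V = 5.07∠-156.9° V = -4.663 - j1.989 V.
Step 6 — Current: I = V / Z = 0.2222 - j0.5288 A = 0.5736∠-67.2° A.
Step 7 — Complex power: S = V·I* = 0.01553 - j2.908 VA.
Step 8 — Real power: P = Re(S) = 0.01553 W.
Step 9 — Reactive power: Q = Im(S) = -2.908 VAR.
Step 10 — Apparent power: |S| = 2.908 VA.
Step 11 — Power factor: PF = P/|S| = 0.00534 (leading).

(a) P = 0.01553 W  (b) Q = -2.908 VAR  (c) S = 2.908 VA  (d) PF = 0.00534 (leading)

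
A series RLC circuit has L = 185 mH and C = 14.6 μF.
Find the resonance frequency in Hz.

Step 1 — Resonance condition Im(Z)=0 gives ω₀ = 1/√(LC).
Step 2 — ω₀ = 1/√(0.185·1.46e-05) = 608.5 rad/s.
Step 3 — f₀ = ω₀/(2π) = 96.84 Hz.

f₀ = 96.84 Hz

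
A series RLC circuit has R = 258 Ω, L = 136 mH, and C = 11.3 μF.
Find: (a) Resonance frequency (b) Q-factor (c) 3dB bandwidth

Step 1 — Resonance: ω₀ = 1/√(LC) = 1/√(0.136·1.13e-05) = 806.7 rad/s.
Step 2 — f₀ = ω₀/(2π) = 128.4 Hz.
Step 3 — Series Q: Q = ω₀L/R = 806.7·0.136/258 = 0.4252.
Step 4 — Bandwidth: Δω = ω₀/Q = 1897 rad/s; BW = Δω/(2π) = 301.9 Hz.

(a) f₀ = 128.4 Hz  (b) Q = 0.4252  (c) BW = 301.9 Hz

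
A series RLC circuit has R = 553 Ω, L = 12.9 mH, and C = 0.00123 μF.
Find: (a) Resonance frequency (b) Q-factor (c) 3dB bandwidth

Step 1 — Resonance condition Im(Z)=0 gives ω₀ = 1/√(LC).
Step 2 — ω₀ = 1/√(0.0129·1.23e-09) = 2.51e+05 rad/s.
Step 3 — f₀ = ω₀/(2π) = 3.996e+04 Hz.
Step 4 — Series Q: Q = ω₀L/R = 2.51e+05·0.0129/553 = 5.856.
Step 5 — 3dB bandwidth: Δω = ω₀/Q = 4.287e+04 rad/s; BW = Δω/(2π) = 6823 Hz.

(a) f₀ = 3.996e+04 Hz  (b) Q = 5.856  (c) BW = 6823 Hz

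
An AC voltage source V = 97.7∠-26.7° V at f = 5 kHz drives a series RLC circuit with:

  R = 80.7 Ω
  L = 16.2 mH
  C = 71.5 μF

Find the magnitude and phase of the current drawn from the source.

Step 1 — Angular frequency: ω = 2π·f = 2π·5000 = 3.142e+04 rad/s.
Step 2 — Component impedances:
  R: Z = R = 80.7 Ω
  L: Z = jωL = j·3.142e+04·0.0162 = 0 + j508.9 Ω
  C: Z = 1/(jωC) = -j/(ω·C) = 0 - j0.4452 Ω
Step 3 — Series combination: Z_total = R + L + C = 80.7 + j508.5 Ω = 514.9∠81.0° Ω.
Step 4 — Source phasor: V = 97.7∠-26.7° V = 87.28 - j43.9 V.
Step 5 — Ohm's law: I = V / Z_total = (87.28 - j43.9) / (80.7 + j508.5) = -0.05764 - j0.1808 A.
Step 6 — Convert to polar: |I| = 0.1898 A, ∠I = -107.7°.

I = 0.1898∠-107.7° A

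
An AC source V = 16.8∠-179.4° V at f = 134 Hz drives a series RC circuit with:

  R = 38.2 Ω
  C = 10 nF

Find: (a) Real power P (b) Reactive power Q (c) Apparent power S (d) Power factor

Step 1 — Angular frequency: ω = 2π·f = 2π·134 = 841.9 rad/s.
Step 2 — Component impedances:
  R: Z = R = 38.2 Ω
  C: Z = 1/(jωC) = -j/(ω·C) = 0 - j1.188e+05 Ω
Step 3 — Series combination: Z_total = R + C = 38.2 - j1.188e+05 Ω = 1.188e+05∠-90.0° Ω.
Step 4 — Source phasor: V = 16.8∠-179.4° V = -16.8 - j0.1759 V.
Step 5 — Current: I = V / Z = 1.436e-06 - j0.0001414 A = 0.0001414∠-89.4° A.
Step 6 — Complex power: S = V·I* = 7.643e-07 - j0.002376 VA.
Step 7 — Real power: P = Re(S) = 7.643e-07 W.
Step 8 — Reactive power: Q = Im(S) = -0.002376 VAR.
Step 9 — Apparent power: |S| = 0.002376 VA.
Step 10 — Power factor: PF = P/|S| = 0.0003216 (leading).

(a) P = 7.643e-07 W  (b) Q = -0.002376 VAR  (c) S = 0.002376 VA  (d) PF = 0.0003216 (leading)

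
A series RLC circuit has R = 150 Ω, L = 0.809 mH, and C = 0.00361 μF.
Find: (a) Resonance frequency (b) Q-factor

Step 1 — Resonance condition Im(Z)=0 gives ω₀ = 1/√(LC).
Step 2 — ω₀ = 1/√(0.000809·3.61e-09) = 5.852e+05 rad/s.
Step 3 — f₀ = ω₀/(2π) = 9.313e+04 Hz.
Step 4 — Series Q: Q = ω₀L/R = 5.852e+05·0.000809/150 = 3.156.

(a) f₀ = 9.313e+04 Hz  (b) Q = 3.156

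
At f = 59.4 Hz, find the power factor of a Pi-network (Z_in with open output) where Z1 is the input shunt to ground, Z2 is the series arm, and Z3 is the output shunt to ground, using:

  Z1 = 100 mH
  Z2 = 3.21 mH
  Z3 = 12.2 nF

Step 1 — Angular frequency: ω = 2π·f = 2π·59.4 = 373.2 rad/s.
Step 2 — Component impedances:
  Z1: Z = jωL = j·373.2·0.1 = 0 + j37.32 Ω
  Z2: Z = jωL = j·373.2·0.00321 = 0 + j1.198 Ω
  Z3: Z = 1/(jωC) = -j/(ω·C) = 0 - j2.196e+05 Ω
Step 3 — With open output, the series arm Z2 and the output shunt Z3 appear in series to ground: Z2 + Z3 = 0 - j2.196e+05 Ω.
Step 4 — Parallel with input shunt Z1: Z_in = Z1 || (Z2 + Z3) = 0 + j37.33 Ω = 37.33∠90.0° Ω.
Step 5 — Power factor: PF = cos(φ) = Re(Z)/|Z| = -0/37.33 = -0.
Step 6 — Type: Im(Z) = 37.33 ⇒ lagging (phase φ = 90.0°).

PF = -0 (lagging, φ = 90.0°)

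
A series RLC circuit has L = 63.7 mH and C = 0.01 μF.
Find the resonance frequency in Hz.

Step 1 — Resonance condition Im(Z)=0 gives ω₀ = 1/√(LC).
Step 2 — ω₀ = 1/√(0.0637·1e-08) = 3.962e+04 rad/s.
Step 3 — f₀ = ω₀/(2π) = 6306 Hz.

f₀ = 6306 Hz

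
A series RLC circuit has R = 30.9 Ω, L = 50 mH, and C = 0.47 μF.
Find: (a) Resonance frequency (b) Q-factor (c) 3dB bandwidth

Step 1 — Resonance condition Im(Z)=0 gives ω₀ = 1/√(LC).
Step 2 — ω₀ = 1/√(0.05·4.7e-07) = 6523 rad/s.
Step 3 — f₀ = ω₀/(2π) = 1038 Hz.
Step 4 — Series Q: Q = ω₀L/R = 6523·0.05/30.9 = 10.56.
Step 5 — 3dB bandwidth: Δω = ω₀/Q = 618 rad/s; BW = Δω/(2π) = 98.36 Hz.

(a) f₀ = 1038 Hz  (b) Q = 10.56  (c) BW = 98.36 Hz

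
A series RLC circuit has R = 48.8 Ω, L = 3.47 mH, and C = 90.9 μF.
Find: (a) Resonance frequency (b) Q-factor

Step 1 — Resonance condition Im(Z)=0 gives ω₀ = 1/√(LC).
Step 2 — ω₀ = 1/√(0.00347·9.09e-05) = 1781 rad/s.
Step 3 — f₀ = ω₀/(2π) = 283.4 Hz.
Step 4 — Series Q: Q = ω₀L/R = 1781·0.00347/48.8 = 0.1266.

(a) f₀ = 283.4 Hz  (b) Q = 0.1266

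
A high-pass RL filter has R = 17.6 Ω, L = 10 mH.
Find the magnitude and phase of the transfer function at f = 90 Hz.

Step 1 — Angular frequency: ω = 2π·90 = 565.5 rad/s.
Step 2 — Transfer function: H(jω) = jωL/(R + jωL).
Step 3 — Numerator jωL = j·5.655; denominator R + jωL = 17.6 + j5.655.
Step 4 — H = 0.09357 + j0.2912.
Step 5 — Magnitude: |H| = 0.3059 (-10.3 dB); phase: φ = 72.2°.

|H| = 0.3059 (-10.3 dB), φ = 72.2°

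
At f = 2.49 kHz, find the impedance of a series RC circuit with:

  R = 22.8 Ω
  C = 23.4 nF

Step 1 — Angular frequency: ω = 2π·f = 2π·2490 = 1.565e+04 rad/s.
Step 2 — Component impedances:
  R: Z = R = 22.8 Ω
  C: Z = 1/(jωC) = -j/(ω·C) = 0 - j2732 Ω
Step 3 — Series combination: Z_total = R + C = 22.8 - j2732 Ω = 2732∠-89.5° Ω.

Z = 22.8 - j2732 Ω = 2732∠-89.5° Ω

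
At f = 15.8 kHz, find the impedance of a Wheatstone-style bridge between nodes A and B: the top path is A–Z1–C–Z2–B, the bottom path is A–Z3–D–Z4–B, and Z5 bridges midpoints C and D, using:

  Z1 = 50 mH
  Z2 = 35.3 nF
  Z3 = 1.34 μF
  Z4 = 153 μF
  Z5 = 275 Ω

Step 1 — Angular frequency: ω = 2π·f = 2π·1.58e+04 = 9.927e+04 rad/s.
Step 2 — Component impedances:
  Z1: Z = jωL = j·9.927e+04·0.05 = 0 + j4964 Ω
  Z2: Z = 1/(jωC) = -j/(ω·C) = 0 - j285.4 Ω
  Z3: Z = 1/(jωC) = -j/(ω·C) = 0 - j7.517 Ω
  Z4: Z = 1/(jωC) = -j/(ω·C) = 0 - j0.06584 Ω
  Z5: Z = R = 275 Ω
Step 3 — Bridge requires nodal analysis (the Z5 bridge couples midpoints C and D, so the two paths cannot be reduced to a simple series/parallel combination). Setting node B to ground and injecting 1 A at node A, the 3-node admittance system at A, C, D solves to V_A = Z_AB = 0.0004602 - j7.595 Ω = 7.595∠-90.0° Ω.

Z = 0.0004602 - j7.595 Ω = 7.595∠-90.0° Ω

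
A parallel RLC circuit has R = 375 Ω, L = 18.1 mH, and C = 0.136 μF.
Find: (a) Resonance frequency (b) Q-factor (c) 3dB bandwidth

Step 1 — Resonance: ω₀ = 1/√(LC) = 1/√(0.0181·1.36e-07) = 2.016e+04 rad/s.
Step 2 — f₀ = ω₀/(2π) = 3208 Hz.
Step 3 — Parallel Q: Q = R/(ω₀L) = 375/(2.016e+04·0.0181) = 1.028.
Step 4 — Bandwidth: Δω = ω₀/Q = 1.961e+04 rad/s; BW = Δω/(2π) = 3121 Hz.

(a) f₀ = 3208 Hz  (b) Q = 1.028  (c) BW = 3121 Hz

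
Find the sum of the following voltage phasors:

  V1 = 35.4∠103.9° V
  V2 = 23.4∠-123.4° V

Step 1 — Convert each phasor to rectangular form:
  V1 = 35.4·(cos(103.9°) + j·sin(103.9°)) = -8.504 + j34.36 V
  V2 = 23.4·(cos(-123.4°) + j·sin(-123.4°)) = -12.88 - j19.54 V
Step 2 — Sum components: V_total = -21.39 + j14.83 V.
Step 3 — Convert to polar: |V_total| = 26.02 V, ∠V_total = 145.3°.

V_total = 26.02∠145.3° V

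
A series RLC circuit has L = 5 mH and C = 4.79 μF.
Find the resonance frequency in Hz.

Step 1 — Resonance condition Im(Z)=0 gives ω₀ = 1/√(LC).
Step 2 — ω₀ = 1/√(0.005·4.79e-06) = 6462 rad/s.
Step 3 — f₀ = ω₀/(2π) = 1028 Hz.

f₀ = 1028 Hz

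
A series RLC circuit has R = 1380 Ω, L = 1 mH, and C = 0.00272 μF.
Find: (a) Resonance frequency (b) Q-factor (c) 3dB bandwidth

Step 1 — Resonance condition Im(Z)=0 gives ω₀ = 1/√(LC).
Step 2 — ω₀ = 1/√(0.001·2.72e-09) = 6.063e+05 rad/s.
Step 3 — f₀ = ω₀/(2π) = 9.65e+04 Hz.
Step 4 — Series Q: Q = ω₀L/R = 6.063e+05·0.001/1380 = 0.4394.
Step 5 — 3dB bandwidth: Δω = ω₀/Q = 1.38e+06 rad/s; BW = Δω/(2π) = 2.196e+05 Hz.

(a) f₀ = 9.65e+04 Hz  (b) Q = 0.4394  (c) BW = 2.196e+05 Hz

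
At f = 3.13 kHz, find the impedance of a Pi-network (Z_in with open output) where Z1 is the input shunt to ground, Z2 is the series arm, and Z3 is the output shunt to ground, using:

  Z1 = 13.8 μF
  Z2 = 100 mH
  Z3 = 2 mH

Step 1 — Angular frequency: ω = 2π·f = 2π·3130 = 1.967e+04 rad/s.
Step 2 — Component impedances:
  Z1: Z = 1/(jωC) = -j/(ω·C) = 0 - j3.685 Ω
  Z2: Z = jωL = j·1.967e+04·0.1 = 0 + j1967 Ω
  Z3: Z = jωL = j·1.967e+04·0.002 = 0 + j39.33 Ω
Step 3 — With open output, the series arm Z2 and the output shunt Z3 appear in series to ground: Z2 + Z3 = 0 + j2006 Ω.
Step 4 — Parallel with input shunt Z1: Z_in = Z1 || (Z2 + Z3) = 0 - j3.691 Ω = 3.691∠-90.0° Ω.

Z = 0 - j3.691 Ω = 3.691∠-90.0° Ω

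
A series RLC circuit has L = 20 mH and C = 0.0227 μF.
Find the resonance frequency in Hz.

Step 1 — Resonance condition Im(Z)=0 gives ω₀ = 1/√(LC).
Step 2 — ω₀ = 1/√(0.02·2.27e-08) = 4.693e+04 rad/s.
Step 3 — f₀ = ω₀/(2π) = 7470 Hz.

f₀ = 7470 Hz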